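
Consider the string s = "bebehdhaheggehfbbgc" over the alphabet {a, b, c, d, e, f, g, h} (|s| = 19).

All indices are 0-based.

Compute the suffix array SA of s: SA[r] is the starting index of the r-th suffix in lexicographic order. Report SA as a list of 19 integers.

rank→(start, suffix):
  0 → (7, 'aheggehfbbgc')
  1 → (15, 'bbgc')
  2 → (0, 'bebehdhaheggehfbbgc')
  3 → (2, 'behdhaheggehfbbgc')
  4 → (16, 'bgc')
  5 → (18, 'c')
  6 → (5, 'dhaheggehfbbgc')
  7 → (1, 'ebehdhaheggehfbbgc')
  8 → (9, 'eggehfbbgc')
  9 → (3, 'ehdhaheggehfbbgc')
  10 → (12, 'ehfbbgc')
  11 → (14, 'fbbgc')
  12 → (17, 'gc')
  13 → (11, 'gehfbbgc')
  14 → (10, 'ggehfbbgc')
  15 → (6, 'haheggehfbbgc')
  16 → (4, 'hdhaheggehfbbgc')
  17 → (8, 'heggehfbbgc')
  18 → (13, 'hfbbgc')

[7, 15, 0, 2, 16, 18, 5, 1, 9, 3, 12, 14, 17, 11, 10, 6, 4, 8, 13]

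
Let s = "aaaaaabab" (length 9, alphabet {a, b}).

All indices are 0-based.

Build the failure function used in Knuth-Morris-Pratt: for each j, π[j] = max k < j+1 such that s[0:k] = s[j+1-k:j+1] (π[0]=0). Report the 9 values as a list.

[0, 1, 2, 3, 4, 5, 0, 1, 0]

π[0] = 0
j=1 s[j]='a': π[1]=1 (border 'a')
j=2 s[j]='a': π[2]=2 (border 'aa')
j=3 s[j]='a': π[3]=3 (border 'aaa')
j=4 s[j]='a': π[4]=4 (border 'aaaa')
j=5 s[j]='a': π[5]=5 (border 'aaaaa')
j=6 s[j]='b': k: 5→4→3→2→1→0; π[6]=0 (border '')
j=7 s[j]='a': π[7]=1 (border 'a')
j=8 s[j]='b': k: 1→0; π[8]=0 (border '')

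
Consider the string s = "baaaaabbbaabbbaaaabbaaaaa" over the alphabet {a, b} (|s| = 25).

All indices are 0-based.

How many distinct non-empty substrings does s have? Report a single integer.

rank | idx | suffix
   0 |  24 | a
   1 |  23 | aa
   2 |  22 | aaa
   3 |  21 | aaaa
   4 |  20 | aaaaa
   5 |   1 | aaaaabbbaabbbaaaabbaaaaa
   6 |  14 | aaaabbaaaaa
   7 |   2 | aaaabbbaabbbaaaabbaaaaa
   8 |  15 | aaabbaaaaa
   9 |   3 | aaabbbaabbbaaaabbaaaaa
  10 |  16 | aabbaaaaa
  11 |   9 | aabbbaaaabbaaaaa
  12 |   4 | aabbbaabbbaaaabbaaaaa
  13 |  17 | abbaaaaa
  14 |  10 | abbbaaaabbaaaaa
  15 |   5 | abbbaabbbaaaabbaaaaa
  16 |  19 | baaaaa
  17 |   0 | baaaaabbbaabbbaaaabbaaaaa
  18 |  13 | baaaabbaaaaa
  19 |   8 | baabbbaaaabbaaaaa
  20 |  18 | bbaaaaa
  21 |  12 | bbaaaabbaaaaa
  22 |   7 | bbaabbbaaaabbaaaaa
  23 |  11 | bbbaaaabbaaaaa
  24 |   6 | bbbaabbbaaaabbaaaaa

SA = [24, 23, 22, 21, 20, 1, 14, 2, 15, 3, 16, 9, 4, 17, 10, 5, 19, 0, 13, 8, 18, 12, 7, 11, 6]
[i] adj suffixes → lcp
  [1] 24/23 → 1 ('a')
  [2] 23/22 → 2 ('aa')
  [3] 22/21 → 3 ('aaa')
  [4] 21/20 → 4 ('aaaa')
  [5] 20/1 → 5 ('aaaaa')
  [6] 1/14 → 4 ('aaaa')
  [7] 14/2 → 6 ('aaaabb')
  [8] 2/15 → 3 ('aaa')
  [9] 15/3 → 5 ('aaabb')
  [10] 3/16 → 2 ('aa')
  [11] 16/9 → 4 ('aabb')
  [12] 9/4 → 7 ('aabbbaa')
  [13] 4/17 → 1 ('a')
  [14] 17/10 → 3 ('abb')
  [15] 10/5 → 6 ('abbbaa')
  [16] 5/19 → 0 ('')
  [17] 19/0 → 6 ('baaaaa')
  [18] 0/13 → 5 ('baaaa')
  [19] 13/8 → 3 ('baa')
  [20] 8/18 → 1 ('b')
  [21] 18/12 → 6 ('bbaaaa')
  [22] 12/7 → 4 ('bbaa')
  [23] 7/11 → 2 ('bb')
  [24] 11/6 → 5 ('bbbaa')

n(n+1)/2 = 25·26/2 = 325
Σ LCP = 0 + 1 + 2 + 3 + 4 + 5 + 4 + 6 + 3 + 5 + 2 + 4 + 7 + 1 + 3 + 6 + 0 + 6 + 5 + 3 + 1 + 6 + 4 + 2 + 5 = 88
distinct = 325 − 88 = 237

237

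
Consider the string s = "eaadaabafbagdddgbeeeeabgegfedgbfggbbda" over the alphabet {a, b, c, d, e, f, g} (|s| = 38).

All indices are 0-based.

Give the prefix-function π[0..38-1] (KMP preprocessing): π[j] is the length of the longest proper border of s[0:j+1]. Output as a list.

π[0] = 0
j=1 s[j]='a': π[1]=0 (border '')
j=2 s[j]='a': π[2]=0 (border '')
j=3 s[j]='d': π[3]=0 (border '')
j=4 s[j]='a': π[4]=0 (border '')
j=5 s[j]='a': π[5]=0 (border '')
j=6 s[j]='b': π[6]=0 (border '')
j=7 s[j]='a': π[7]=0 (border '')
j=8 s[j]='f': π[8]=0 (border '')
j=9 s[j]='b': π[9]=0 (border '')
j=10 s[j]='a': π[10]=0 (border '')
j=11 s[j]='g': π[11]=0 (border '')
j=12 s[j]='d': π[12]=0 (border '')
j=13 s[j]='d': π[13]=0 (border '')
j=14 s[j]='d': π[14]=0 (border '')
j=15 s[j]='g': π[15]=0 (border '')
j=16 s[j]='b': π[16]=0 (border '')
j=17 s[j]='e': π[17]=1 (border 'e')
j=18 s[j]='e': k: 1→0; π[18]=1 (border 'e')
j=19 s[j]='e': k: 1→0; π[19]=1 (border 'e')
j=20 s[j]='e': k: 1→0; π[20]=1 (border 'e')
j=21 s[j]='a': π[21]=2 (border 'ea')
j=22 s[j]='b': k: 2→0; π[22]=0 (border '')
j=23 s[j]='g': π[23]=0 (border '')
j=24 s[j]='e': π[24]=1 (border 'e')
j=25 s[j]='g': k: 1→0; π[25]=0 (border '')
j=26 s[j]='f': π[26]=0 (border '')
j=27 s[j]='e': π[27]=1 (border 'e')
j=28 s[j]='d': k: 1→0; π[28]=0 (border '')
j=29 s[j]='g': π[29]=0 (border '')
j=30 s[j]='b': π[30]=0 (border '')
j=31 s[j]='f': π[31]=0 (border '')
j=32 s[j]='g': π[32]=0 (border '')
j=33 s[j]='g': π[33]=0 (border '')
j=34 s[j]='b': π[34]=0 (border '')
j=35 s[j]='b': π[35]=0 (border '')
j=36 s[j]='d': π[36]=0 (border '')
j=37 s[j]='a': π[37]=0 (border '')

[0, 0, 0, 0, 0, 0, 0, 0, 0, 0, 0, 0, 0, 0, 0, 0, 0, 1, 1, 1, 1, 2, 0, 0, 1, 0, 0, 1, 0, 0, 0, 0, 0, 0, 0, 0, 0, 0]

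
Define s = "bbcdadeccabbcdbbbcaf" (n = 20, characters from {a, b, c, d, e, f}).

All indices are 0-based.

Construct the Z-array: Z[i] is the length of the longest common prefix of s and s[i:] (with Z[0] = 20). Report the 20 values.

[20, 1, 0, 0, 0, 0, 0, 0, 0, 0, 4, 1, 0, 0, 2, 3, 1, 0, 0, 0]

Z[0]=20
i=1: i≥r, start 0; Z[1]=1 grow→box=[1,2)
i=2: i≥r, start 0; Z[2]=0
i=3: i≥r, start 0; Z[3]=0
i=4: i≥r, start 0; Z[4]=0
i=5: i≥r, start 0; Z[5]=0
i=6: i≥r, start 0; Z[6]=0
i=7: i≥r, start 0; Z[7]=0
i=8: i≥r, start 0; Z[8]=0
i=9: i≥r, start 0; Z[9]=0
i=10: i≥r, start 0; Z[10]=4 grow→box=[10,14)
i=11: min(r-i=3, Z[1]=1)=1; Z[11]=1
i=12: min(r-i=2, Z[2]=0)=0; Z[12]=0
i=13: min(r-i=1, Z[3]=0)=0; Z[13]=0
i=14: i≥r, start 0; Z[14]=2 grow→box=[14,16)
i=15: min(r-i=1, Z[1]=1)=1; Z[15]=3 grow→box=[15,18)
i=16: min(r-i=2, Z[1]=1)=1; Z[16]=1
i=17: min(r-i=1, Z[2]=0)=0; Z[17]=0
i=18: i≥r, start 0; Z[18]=0
i=19: i≥r, start 0; Z[19]=0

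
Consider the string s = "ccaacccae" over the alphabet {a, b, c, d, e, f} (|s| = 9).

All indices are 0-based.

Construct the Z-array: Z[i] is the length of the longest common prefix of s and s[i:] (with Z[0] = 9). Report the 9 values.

[9, 1, 0, 0, 2, 3, 1, 0, 0]

Z[0]=9
i=1: i≥r, start 0; Z[1]=1 grow→box=[1,2)
i=2: i≥r, start 0; Z[2]=0
i=3: i≥r, start 0; Z[3]=0
i=4: i≥r, start 0; Z[4]=2 grow→box=[4,6)
i=5: min(r-i=1, Z[1]=1)=1; Z[5]=3 grow→box=[5,8)
i=6: min(r-i=2, Z[1]=1)=1; Z[6]=1
i=7: min(r-i=1, Z[2]=0)=0; Z[7]=0
i=8: i≥r, start 0; Z[8]=0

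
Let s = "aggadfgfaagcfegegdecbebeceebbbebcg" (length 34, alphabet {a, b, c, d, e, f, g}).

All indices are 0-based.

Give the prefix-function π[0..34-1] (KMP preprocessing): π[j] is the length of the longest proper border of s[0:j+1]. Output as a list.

π[0] = 0
j=1 s[j]='g': π[1]=0 (border '')
j=2 s[j]='g': π[2]=0 (border '')
j=3 s[j]='a': π[3]=1 (border 'a')
j=4 s[j]='d': k: 1→0; π[4]=0 (border '')
j=5 s[j]='f': π[5]=0 (border '')
j=6 s[j]='g': π[6]=0 (border '')
j=7 s[j]='f': π[7]=0 (border '')
j=8 s[j]='a': π[8]=1 (border 'a')
j=9 s[j]='a': k: 1→0; π[9]=1 (border 'a')
j=10 s[j]='g': π[10]=2 (border 'ag')
j=11 s[j]='c': k: 2→0; π[11]=0 (border '')
j=12 s[j]='f': π[12]=0 (border '')
j=13 s[j]='e': π[13]=0 (border '')
j=14 s[j]='g': π[14]=0 (border '')
j=15 s[j]='e': π[15]=0 (border '')
j=16 s[j]='g': π[16]=0 (border '')
j=17 s[j]='d': π[17]=0 (border '')
j=18 s[j]='e': π[18]=0 (border '')
j=19 s[j]='c': π[19]=0 (border '')
j=20 s[j]='b': π[20]=0 (border '')
j=21 s[j]='e': π[21]=0 (border '')
j=22 s[j]='b': π[22]=0 (border '')
j=23 s[j]='e': π[23]=0 (border '')
j=24 s[j]='c': π[24]=0 (border '')
j=25 s[j]='e': π[25]=0 (border '')
j=26 s[j]='e': π[26]=0 (border '')
j=27 s[j]='b': π[27]=0 (border '')
j=28 s[j]='b': π[28]=0 (border '')
j=29 s[j]='b': π[29]=0 (border '')
j=30 s[j]='e': π[30]=0 (border '')
j=31 s[j]='b': π[31]=0 (border '')
j=32 s[j]='c': π[32]=0 (border '')
j=33 s[j]='g': π[33]=0 (border '')

[0, 0, 0, 1, 0, 0, 0, 0, 1, 1, 2, 0, 0, 0, 0, 0, 0, 0, 0, 0, 0, 0, 0, 0, 0, 0, 0, 0, 0, 0, 0, 0, 0, 0]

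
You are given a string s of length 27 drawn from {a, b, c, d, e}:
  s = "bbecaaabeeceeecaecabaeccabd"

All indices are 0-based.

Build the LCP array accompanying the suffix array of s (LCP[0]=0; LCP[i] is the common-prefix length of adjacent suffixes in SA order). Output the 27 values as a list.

[0, 2, 1, 2, 2, 1, 3, 0, 1, 1, 1, 2, 0, 2, 3, 2, 1, 1, 0, 0, 3, 3, 2, 2, 1, 3, 2]

sorted suffixes:
  #0 SA[0]=4  'aaabeeceeecaecabaeccabd'
  #1 SA[1]=5  'aabeeceeecaecabaeccabd'
  #2 SA[2]=18  'abaeccabd'
  #3 SA[3]=24  'abd'
  #4 SA[4]=6  'abeeceeecaecabaeccabd'
  #5 SA[5]=15  'aecabaeccabd'
  #6 SA[6]=20  'aeccabd'
  #7 SA[7]=19  'baeccabd'
  #8 SA[8]=0  'bbecaaabeeceeecaecabaeccabd'
  #9 SA[9]=25  'bd'
  #10 SA[10]=1  'becaaabeeceeecaecabaeccabd'
  #11 SA[11]=7  'beeceeecaecabaeccabd'
  #12 SA[12]=3  'caaabeeceeecaecabaeccabd'
  #13 SA[13]=17  'cabaeccabd'
  #14 SA[14]=23  'cabd'
  #15 SA[15]=14  'caecabaeccabd'
  #16 SA[16]=22  'ccabd'
  #17 SA[17]=10  'ceeecaecabaeccabd'
  #18 SA[18]=26  'd'
  #19 SA[19]=2  'ecaaabeeceeecaecabaeccabd'
  #20 SA[20]=16  'ecabaeccabd'
  #21 SA[21]=13  'ecaecabaeccabd'
  #22 SA[22]=21  'eccabd'
  #23 SA[23]=9  'eceeecaecabaeccabd'
  #24 SA[24]=12  'eecaecabaeccabd'
  #25 SA[25]=8  'eeceeecaecabaeccabd'
  #26 SA[26]=11  'eeecaecabaeccabd'

SA = [4, 5, 18, 24, 6, 15, 20, 19, 0, 25, 1, 7, 3, 17, 23, 14, 22, 10, 26, 2, 16, 13, 21, 9, 12, 8, 11]
[i] adj suffixes → lcp
  [1] 4/5 → 2 ('aa')
  [2] 5/18 → 1 ('a')
  [3] 18/24 → 2 ('ab')
  [4] 24/6 → 2 ('ab')
  [5] 6/15 → 1 ('a')
  [6] 15/20 → 3 ('aec')
  [7] 20/19 → 0 ('')
  [8] 19/0 → 1 ('b')
  [9] 0/25 → 1 ('b')
  [10] 25/1 → 1 ('b')
  [11] 1/7 → 2 ('be')
  [12] 7/3 → 0 ('')
  [13] 3/17 → 2 ('ca')
  [14] 17/23 → 3 ('cab')
  [15] 23/14 → 2 ('ca')
  [16] 14/22 → 1 ('c')
  [17] 22/10 → 1 ('c')
  [18] 10/26 → 0 ('')
  [19] 26/2 → 0 ('')
  [20] 2/16 → 3 ('eca')
  [21] 16/13 → 3 ('eca')
  [22] 13/21 → 2 ('ec')
  [23] 21/9 → 2 ('ec')
  [24] 9/12 → 1 ('e')
  [25] 12/8 → 3 ('eec')
  [26] 8/11 → 2 ('ee')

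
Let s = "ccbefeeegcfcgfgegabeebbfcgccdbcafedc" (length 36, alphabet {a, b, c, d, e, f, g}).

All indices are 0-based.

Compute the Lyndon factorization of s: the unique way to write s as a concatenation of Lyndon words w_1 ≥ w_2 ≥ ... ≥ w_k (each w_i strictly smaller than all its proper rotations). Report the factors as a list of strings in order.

["c", "c", "befeeegcfcgfgeg", "abeebbfcgccdbcafedc"]

emit factor 1: 'c' (i=0, period=1)
emit factor 2: 'c' (i=1, period=1)
emit factor 3: 'befeeegcfcgfgeg' (i=2, period=15)
emit factor 4: 'abeebbfcgccdbcafedc' (i=17, period=19)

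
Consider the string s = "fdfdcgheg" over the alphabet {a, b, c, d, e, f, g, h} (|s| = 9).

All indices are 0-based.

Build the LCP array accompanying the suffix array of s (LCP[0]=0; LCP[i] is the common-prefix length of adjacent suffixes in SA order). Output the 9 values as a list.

rank→(start, suffix):
  0 → (4, 'cgheg')
  1 → (3, 'dcgheg')
  2 → (1, 'dfdcgheg')
  3 → (7, 'eg')
  4 → (2, 'fdcgheg')
  5 → (0, 'fdfdcgheg')
  6 → (8, 'g')
  7 → (5, 'gheg')
  8 → (6, 'heg')

SA = [4, 3, 1, 7, 2, 0, 8, 5, 6]
i: (SA[i-1],SA[i]) lcp shared
  1: (4,3) 0 ''
  2: (3,1) 1 'd'
  3: (1,7) 0 ''
  4: (7,2) 0 ''
  5: (2,0) 2 'fd'
  6: (0,8) 0 ''
  7: (8,5) 1 'g'
  8: (5,6) 0 ''

[0, 0, 1, 0, 0, 2, 0, 1, 0]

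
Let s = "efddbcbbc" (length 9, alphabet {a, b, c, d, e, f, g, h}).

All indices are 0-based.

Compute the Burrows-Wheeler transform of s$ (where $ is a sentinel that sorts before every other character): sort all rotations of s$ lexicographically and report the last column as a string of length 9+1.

ccbdbbdf$e

rank  rotation    last
    0  $efddbcbbc  c
    1  bbc$efddbc  c
    2  bc$efddbcb  b
    3  bcbbc$efdd  d
    4  c$efddbcbb  b
    5  cbbc$efddb  b
    6  dbcbbc$efd  d
    7  ddbcbbc$ef  f
    8  efddbcbbc$  $
    9  fddbcbbc$e  e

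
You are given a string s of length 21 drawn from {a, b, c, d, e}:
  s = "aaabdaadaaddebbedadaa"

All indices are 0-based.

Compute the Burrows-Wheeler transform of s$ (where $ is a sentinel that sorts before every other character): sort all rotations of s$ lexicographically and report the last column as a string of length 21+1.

rank  rotation                last
    0  $aaabdaadaaddebbedadaa  a
    1  a$aaabdaadaaddebbedada  a
    2  aa$aaabdaadaaddebbedad  d
    3  aaabdaadaaddebbedadaa$  $
    4  aabdaadaaddebbedadaa$a  a
    5  aadaaddebbedadaa$aaabd  d
    6  aaddebbedadaa$aaabdaad  d
    7  abdaadaaddebbedadaa$aa  a
    8  adaa$aaabdaadaaddebbed  d
    9  adaaddebbedadaa$aaabda  a
   10  addebbedadaa$aaabdaada  a
   11  bbedadaa$aaabdaadaadde  e
   12  bdaadaaddebbedadaa$aaa  a
   13  bedadaa$aaabdaadaaddeb  b
   14  daa$aaabdaadaaddebbeda  a
   15  daadaaddebbedadaa$aaab  b
   16  daaddebbedadaa$aaabdaa  a
   17  dadaa$aaabdaadaaddebbe  e
   18  ddebbedadaa$aaabdaadaa  a
   19  debbedadaa$aaabdaadaad  d
   20  ebbedadaa$aaabdaadaadd  d
   21  edadaa$aaabdaadaaddebb  b

aad$addadaaeababaeaddb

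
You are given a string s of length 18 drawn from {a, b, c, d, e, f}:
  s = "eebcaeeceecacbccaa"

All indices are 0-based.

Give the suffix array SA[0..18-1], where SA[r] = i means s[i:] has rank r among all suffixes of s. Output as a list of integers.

[17, 16, 11, 4, 2, 13, 15, 10, 3, 12, 14, 7, 1, 9, 6, 0, 8, 5]

rank | idx | suffix
   0 |  17 | a
   1 |  16 | aa
   2 |  11 | acbccaa
   3 |   4 | aeeceecacbccaa
   4 |   2 | bcaeeceecacbccaa
   5 |  13 | bccaa
   6 |  15 | caa
   7 |  10 | cacbccaa
   8 |   3 | caeeceecacbccaa
   9 |  12 | cbccaa
  10 |  14 | ccaa
  11 |   7 | ceecacbccaa
  12 |   1 | ebcaeeceecacbccaa
  13 |   9 | ecacbccaa
  14 |   6 | eceecacbccaa
  15 |   0 | eebcaeeceecacbccaa
  16 |   8 | eecacbccaa
  17 |   5 | eeceecacbccaa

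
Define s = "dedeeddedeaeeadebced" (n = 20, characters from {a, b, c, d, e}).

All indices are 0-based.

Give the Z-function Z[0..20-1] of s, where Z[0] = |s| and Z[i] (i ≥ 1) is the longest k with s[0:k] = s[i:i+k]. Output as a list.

[20, 0, 2, 0, 0, 1, 4, 0, 2, 0, 0, 0, 0, 0, 2, 0, 0, 0, 0, 1]

Z[0]=20
i=1: fresh scan; Z[1]=0
i=2: fresh scan; Z[2]=2 scan→box=[2,4)
i=3: min(r-i=1, Z[1]=0)=0; Z[3]=0
i=4: fresh scan; Z[4]=0
i=5: fresh scan; Z[5]=1 scan→box=[5,6)
i=6: fresh scan; Z[6]=4 scan→box=[6,10)
i=7: min(r-i=3, Z[1]=0)=0; Z[7]=0
i=8: min(r-i=2, Z[2]=2)=2; Z[8]=2
i=9: min(r-i=1, Z[3]=0)=0; Z[9]=0
i=10: fresh scan; Z[10]=0
i=11: fresh scan; Z[11]=0
i=12: fresh scan; Z[12]=0
i=13: fresh scan; Z[13]=0
i=14: fresh scan; Z[14]=2 scan→box=[14,16)
i=15: min(r-i=1, Z[1]=0)=0; Z[15]=0
i=16: fresh scan; Z[16]=0
i=17: fresh scan; Z[17]=0
i=18: fresh scan; Z[18]=0
i=19: fresh scan; Z[19]=1 scan→box=[19,20)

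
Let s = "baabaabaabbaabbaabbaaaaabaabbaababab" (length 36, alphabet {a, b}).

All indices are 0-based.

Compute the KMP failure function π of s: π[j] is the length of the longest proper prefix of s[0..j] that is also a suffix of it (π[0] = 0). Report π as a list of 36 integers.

[0, 0, 0, 1, 2, 3, 4, 5, 6, 7, 1, 2, 3, 4, 1, 2, 3, 4, 1, 2, 3, 0, 0, 0, 1, 2, 3, 4, 1, 2, 3, 4, 5, 1, 2, 1]

π[0] = 0
j=1 s[j]='a': π[1]=0 (border '')
j=2 s[j]='a': π[2]=0 (border '')
j=3 s[j]='b': π[3]=1 (border 'b')
j=4 s[j]='a': π[4]=2 (border 'ba')
j=5 s[j]='a': π[5]=3 (border 'baa')
j=6 s[j]='b': π[6]=4 (border 'baab')
j=7 s[j]='a': π[7]=5 (border 'baaba')
j=8 s[j]='a': π[8]=6 (border 'baabaa')
j=9 s[j]='b': π[9]=7 (border 'baabaab')
j=10 s[j]='b': k: 7→4→1→0; π[10]=1 (border 'b')
j=11 s[j]='a': π[11]=2 (border 'ba')
j=12 s[j]='a': π[12]=3 (border 'baa')
j=13 s[j]='b': π[13]=4 (border 'baab')
j=14 s[j]='b': k: 4→1→0; π[14]=1 (border 'b')
j=15 s[j]='a': π[15]=2 (border 'ba')
j=16 s[j]='a': π[16]=3 (border 'baa')
j=17 s[j]='b': π[17]=4 (border 'baab')
j=18 s[j]='b': k: 4→1→0; π[18]=1 (border 'b')
j=19 s[j]='a': π[19]=2 (border 'ba')
j=20 s[j]='a': π[20]=3 (border 'baa')
j=21 s[j]='a': k: 3→0; π[21]=0 (border '')
j=22 s[j]='a': π[22]=0 (border '')
j=23 s[j]='a': π[23]=0 (border '')
j=24 s[j]='b': π[24]=1 (border 'b')
j=25 s[j]='a': π[25]=2 (border 'ba')
j=26 s[j]='a': π[26]=3 (border 'baa')
j=27 s[j]='b': π[27]=4 (border 'baab')
j=28 s[j]='b': k: 4→1→0; π[28]=1 (border 'b')
j=29 s[j]='a': π[29]=2 (border 'ba')
j=30 s[j]='a': π[30]=3 (border 'baa')
j=31 s[j]='b': π[31]=4 (border 'baab')
j=32 s[j]='a': π[32]=5 (border 'baaba')
j=33 s[j]='b': k: 5→2→0; π[33]=1 (border 'b')
j=34 s[j]='a': π[34]=2 (border 'ba')
j=35 s[j]='b': k: 2→0; π[35]=1 (border 'b')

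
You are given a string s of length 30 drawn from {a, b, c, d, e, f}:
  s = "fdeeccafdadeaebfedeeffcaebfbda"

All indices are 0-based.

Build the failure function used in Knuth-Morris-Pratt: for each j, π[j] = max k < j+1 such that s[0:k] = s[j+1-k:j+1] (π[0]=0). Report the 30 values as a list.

π[0] = 0
j=1 s[j]='d': π[1]=0 (border '')
j=2 s[j]='e': π[2]=0 (border '')
j=3 s[j]='e': π[3]=0 (border '')
j=4 s[j]='c': π[4]=0 (border '')
j=5 s[j]='c': π[5]=0 (border '')
j=6 s[j]='a': π[6]=0 (border '')
j=7 s[j]='f': π[7]=1 (border 'f')
j=8 s[j]='d': π[8]=2 (border 'fd')
j=9 s[j]='a': k: 2→0; π[9]=0 (border '')
j=10 s[j]='d': π[10]=0 (border '')
j=11 s[j]='e': π[11]=0 (border '')
j=12 s[j]='a': π[12]=0 (border '')
j=13 s[j]='e': π[13]=0 (border '')
j=14 s[j]='b': π[14]=0 (border '')
j=15 s[j]='f': π[15]=1 (border 'f')
j=16 s[j]='e': k: 1→0; π[16]=0 (border '')
j=17 s[j]='d': π[17]=0 (border '')
j=18 s[j]='e': π[18]=0 (border '')
j=19 s[j]='e': π[19]=0 (border '')
j=20 s[j]='f': π[20]=1 (border 'f')
j=21 s[j]='f': k: 1→0; π[21]=1 (border 'f')
j=22 s[j]='c': k: 1→0; π[22]=0 (border '')
j=23 s[j]='a': π[23]=0 (border '')
j=24 s[j]='e': π[24]=0 (border '')
j=25 s[j]='b': π[25]=0 (border '')
j=26 s[j]='f': π[26]=1 (border 'f')
j=27 s[j]='b': k: 1→0; π[27]=0 (border '')
j=28 s[j]='d': π[28]=0 (border '')
j=29 s[j]='a': π[29]=0 (border '')

[0, 0, 0, 0, 0, 0, 0, 1, 2, 0, 0, 0, 0, 0, 0, 1, 0, 0, 0, 0, 1, 1, 0, 0, 0, 0, 1, 0, 0, 0]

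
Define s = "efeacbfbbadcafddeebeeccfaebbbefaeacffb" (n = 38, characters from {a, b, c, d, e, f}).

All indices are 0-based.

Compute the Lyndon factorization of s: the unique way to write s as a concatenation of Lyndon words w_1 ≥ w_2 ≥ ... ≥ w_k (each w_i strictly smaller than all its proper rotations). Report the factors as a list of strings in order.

emit factor 1: 'ef' (i=0, period=2)
emit factor 2: 'e' (i=2, period=1)
emit factor 3: 'acbfbbadcafddeebeeccfaebbbefaeacffb' (i=3, period=35)

["ef", "e", "acbfbbadcafddeebeeccfaebbbefaeacffb"]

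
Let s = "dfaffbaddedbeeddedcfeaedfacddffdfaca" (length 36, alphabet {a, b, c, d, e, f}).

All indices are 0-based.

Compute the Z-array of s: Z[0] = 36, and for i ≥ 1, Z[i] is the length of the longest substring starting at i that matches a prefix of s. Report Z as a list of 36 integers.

Z[0]=36
i=1: i≥r, start 0; Z[1]=0
i=2: i≥r, start 0; Z[2]=0
i=3: i≥r, start 0; Z[3]=0
i=4: i≥r, start 0; Z[4]=0
i=5: i≥r, start 0; Z[5]=0
i=6: i≥r, start 0; Z[6]=0
i=7: i≥r, start 0; Z[7]=1 scan→box=[7,8)
i=8: i≥r, start 0; Z[8]=1 scan→box=[8,9)
i=9: i≥r, start 0; Z[9]=0
i=10: i≥r, start 0; Z[10]=1 scan→box=[10,11)
i=11: i≥r, start 0; Z[11]=0
i=12: i≥r, start 0; Z[12]=0
i=13: i≥r, start 0; Z[13]=0
i=14: i≥r, start 0; Z[14]=1 scan→box=[14,15)
i=15: i≥r, start 0; Z[15]=1 scan→box=[15,16)
i=16: i≥r, start 0; Z[16]=0
i=17: i≥r, start 0; Z[17]=1 scan→box=[17,18)
i=18: i≥r, start 0; Z[18]=0
i=19: i≥r, start 0; Z[19]=0
i=20: i≥r, start 0; Z[20]=0
i=21: i≥r, start 0; Z[21]=0
i=22: i≥r, start 0; Z[22]=0
i=23: i≥r, start 0; Z[23]=3 scan→box=[23,26)
i=24: min(r-i=2, Z[1]=0)=0; Z[24]=0
i=25: min(r-i=1, Z[2]=0)=0; Z[25]=0
i=26: i≥r, start 0; Z[26]=0
i=27: i≥r, start 0; Z[27]=1 scan→box=[27,28)
i=28: i≥r, start 0; Z[28]=2 scan→box=[28,30)
i=29: min(r-i=1, Z[1]=0)=0; Z[29]=0
i=30: i≥r, start 0; Z[30]=0
i=31: i≥r, start 0; Z[31]=3 scan→box=[31,34)
i=32: min(r-i=2, Z[1]=0)=0; Z[32]=0
i=33: min(r-i=1, Z[2]=0)=0; Z[33]=0
i=34: i≥r, start 0; Z[34]=0
i=35: i≥r, start 0; Z[35]=0

[36, 0, 0, 0, 0, 0, 0, 1, 1, 0, 1, 0, 0, 0, 1, 1, 0, 1, 0, 0, 0, 0, 0, 3, 0, 0, 0, 1, 2, 0, 0, 3, 0, 0, 0, 0]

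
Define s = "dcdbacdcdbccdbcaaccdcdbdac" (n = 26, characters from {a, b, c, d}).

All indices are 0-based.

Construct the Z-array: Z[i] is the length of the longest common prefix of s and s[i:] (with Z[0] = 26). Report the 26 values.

Z[0]=26
i=1: i≥r, start 0; Z[1]=0
i=2: i≥r, start 0; Z[2]=1 grow→box=[2,3)
i=3: i≥r, start 0; Z[3]=0
i=4: i≥r, start 0; Z[4]=0
i=5: i≥r, start 0; Z[5]=0
i=6: i≥r, start 0; Z[6]=4 grow→box=[6,10)
i=7: min(r-i=3, Z[1]=0)=0; Z[7]=0
i=8: min(r-i=2, Z[2]=1)=1; Z[8]=1
i=9: min(r-i=1, Z[3]=0)=0; Z[9]=0
i=10: i≥r, start 0; Z[10]=0
i=11: i≥r, start 0; Z[11]=0
i=12: i≥r, start 0; Z[12]=1 grow→box=[12,13)
i=13: i≥r, start 0; Z[13]=0
i=14: i≥r, start 0; Z[14]=0
i=15: i≥r, start 0; Z[15]=0
i=16: i≥r, start 0; Z[16]=0
i=17: i≥r, start 0; Z[17]=0
i=18: i≥r, start 0; Z[18]=0
i=19: i≥r, start 0; Z[19]=4 grow→box=[19,23)
i=20: min(r-i=3, Z[1]=0)=0; Z[20]=0
i=21: min(r-i=2, Z[2]=1)=1; Z[21]=1
i=22: min(r-i=1, Z[3]=0)=0; Z[22]=0
i=23: i≥r, start 0; Z[23]=1 grow→box=[23,24)
i=24: i≥r, start 0; Z[24]=0
i=25: i≥r, start 0; Z[25]=0

[26, 0, 1, 0, 0, 0, 4, 0, 1, 0, 0, 0, 1, 0, 0, 0, 0, 0, 0, 4, 0, 1, 0, 1, 0, 0]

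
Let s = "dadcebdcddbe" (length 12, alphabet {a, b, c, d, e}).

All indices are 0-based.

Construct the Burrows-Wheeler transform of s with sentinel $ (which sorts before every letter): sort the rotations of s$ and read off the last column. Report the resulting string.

rank  rotation       last
    0  $dadcebdcddbe  e
    1  adcebdcddbe$d  d
    2  bdcddbe$dadce  e
    3  be$dadcebdcdd  d
    4  cddbe$dadcebd  d
    5  cebdcddbe$dad  d
    6  dadcebdcddbe$  $
    7  dbe$dadcebdcd  d
    8  dcddbe$dadceb  b
    9  dcebdcddbe$da  a
   10  ddbe$dadcebdc  c
   11  e$dadcebdcddb  b
   12  ebdcddbe$dadc  c

ededdd$dbacbc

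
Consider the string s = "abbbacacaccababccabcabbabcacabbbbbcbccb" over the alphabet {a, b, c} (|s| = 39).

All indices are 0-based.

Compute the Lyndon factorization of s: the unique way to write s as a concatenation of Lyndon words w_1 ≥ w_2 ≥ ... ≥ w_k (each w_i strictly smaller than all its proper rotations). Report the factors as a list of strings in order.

emit factor 1: 'abbbacacacc' (i=0, period=11)
emit factor 2: 'ababccabcabbabcacabbbbbcbccb' (i=11, period=28)

["abbbacacacc", "ababccabcabbabcacabbbbbcbccb"]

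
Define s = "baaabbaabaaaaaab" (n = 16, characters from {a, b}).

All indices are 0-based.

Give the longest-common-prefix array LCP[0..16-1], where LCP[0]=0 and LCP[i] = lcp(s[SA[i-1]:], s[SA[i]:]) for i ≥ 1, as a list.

[0, 5, 4, 3, 4, 2, 3, 3, 1, 2, 2, 0, 1, 4, 3, 1]

sorted suffixes:
  #0 SA[0]=9  'aaaaaab'
  #1 SA[1]=10  'aaaaab'
  #2 SA[2]=11  'aaaab'
  #3 SA[3]=12  'aaab'
  #4 SA[4]=1  'aaabbaabaaaaaab'
  #5 SA[5]=13  'aab'
  #6 SA[6]=6  'aabaaaaaab'
  #7 SA[7]=2  'aabbaabaaaaaab'
  #8 SA[8]=14  'ab'
  #9 SA[9]=7  'abaaaaaab'
  #10 SA[10]=3  'abbaabaaaaaab'
  #11 SA[11]=15  'b'
  #12 SA[12]=8  'baaaaaab'
  #13 SA[13]=0  'baaabbaabaaaaaab'
  #14 SA[14]=5  'baabaaaaaab'
  #15 SA[15]=4  'bbaabaaaaaab'

SA = [9, 10, 11, 12, 1, 13, 6, 2, 14, 7, 3, 15, 8, 0, 5, 4]
[i] adj suffixes → lcp
  [1] 9/10 → 5 ('aaaaa')
  [2] 10/11 → 4 ('aaaa')
  [3] 11/12 → 3 ('aaa')
  [4] 12/1 → 4 ('aaab')
  [5] 1/13 → 2 ('aa')
  [6] 13/6 → 3 ('aab')
  [7] 6/2 → 3 ('aab')
  [8] 2/14 → 1 ('a')
  [9] 14/7 → 2 ('ab')
  [10] 7/3 → 2 ('ab')
  [11] 3/15 → 0 ('')
  [12] 15/8 → 1 ('b')
  [13] 8/0 → 4 ('baaa')
  [14] 0/5 → 3 ('baa')
  [15] 5/4 → 1 ('b')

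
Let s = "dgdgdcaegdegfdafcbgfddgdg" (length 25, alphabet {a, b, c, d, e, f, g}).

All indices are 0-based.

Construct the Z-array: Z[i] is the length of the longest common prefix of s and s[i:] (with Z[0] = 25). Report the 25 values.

[25, 0, 3, 0, 1, 0, 0, 0, 0, 1, 0, 0, 0, 1, 0, 0, 0, 0, 0, 0, 1, 4, 0, 2, 0]

Z[0]=25
i=1: outside box; Z[1]=0
i=2: outside box; Z[2]=3 scan→box=[2,5)
i=3: min(r-i=2, Z[1]=0)=0; Z[3]=0
i=4: min(r-i=1, Z[2]=3)=1; Z[4]=1
i=5: outside box; Z[5]=0
i=6: outside box; Z[6]=0
i=7: outside box; Z[7]=0
i=8: outside box; Z[8]=0
i=9: outside box; Z[9]=1 scan→box=[9,10)
i=10: outside box; Z[10]=0
i=11: outside box; Z[11]=0
i=12: outside box; Z[12]=0
i=13: outside box; Z[13]=1 scan→box=[13,14)
i=14: outside box; Z[14]=0
i=15: outside box; Z[15]=0
i=16: outside box; Z[16]=0
i=17: outside box; Z[17]=0
i=18: outside box; Z[18]=0
i=19: outside box; Z[19]=0
i=20: outside box; Z[20]=1 scan→box=[20,21)
i=21: outside box; Z[21]=4 scan→box=[21,25)
i=22: min(r-i=3, Z[1]=0)=0; Z[22]=0
i=23: min(r-i=2, Z[2]=3)=2; Z[23]=2
i=24: min(r-i=1, Z[3]=0)=0; Z[24]=0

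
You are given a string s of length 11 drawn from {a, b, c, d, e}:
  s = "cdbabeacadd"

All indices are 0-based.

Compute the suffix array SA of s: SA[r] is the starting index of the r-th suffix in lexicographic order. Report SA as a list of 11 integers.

rank | idx | suffix
   0 |   3 | abeacadd
   1 |   6 | acadd
   2 |   8 | add
   3 |   2 | babeacadd
   4 |   4 | beacadd
   5 |   7 | cadd
   6 |   0 | cdbabeacadd
   7 |  10 | d
   8 |   1 | dbabeacadd
   9 |   9 | dd
  10 |   5 | eacadd

[3, 6, 8, 2, 4, 7, 0, 10, 1, 9, 5]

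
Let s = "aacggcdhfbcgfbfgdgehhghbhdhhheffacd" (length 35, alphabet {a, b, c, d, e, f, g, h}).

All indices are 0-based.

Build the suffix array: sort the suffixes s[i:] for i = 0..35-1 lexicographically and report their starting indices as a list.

rank | idx | suffix
   0 |   0 | aacggcdhfbcgfbfgdgehhghbhdhhheffacd
   1 |  32 | acd
   2 |   1 | acggcdhfbcgfbfgdgehhghbhdhhheffacd
   3 |   9 | bcgfbfgdgehhghbhdhhheffacd
   4 |  13 | bfgdgehhghbhdhhheffacd
   5 |  23 | bhdhhheffacd
   6 |  33 | cd
   7 |   5 | cdhfbcgfbfgdgehhghbhdhhheffacd
   8 |  10 | cgfbfgdgehhghbhdhhheffacd
   9 |   2 | cggcdhfbcgfbfgdgehhghbhdhhheffacd
  10 |  34 | d
  11 |  16 | dgehhghbhdhhheffacd
  12 |   6 | dhfbcgfbfgdgehhghbhdhhheffacd
  13 |  25 | dhhheffacd
  14 |  29 | effacd
  15 |  18 | ehhghbhdhhheffacd
  16 |  31 | facd
  17 |   8 | fbcgfbfgdgehhghbhdhhheffacd
  18 |  12 | fbfgdgehhghbhdhhheffacd
  19 |  30 | ffacd
  20 |  14 | fgdgehhghbhdhhheffacd
  21 |   4 | gcdhfbcgfbfgdgehhghbhdhhheffacd
  22 |  15 | gdgehhghbhdhhheffacd
  23 |  17 | gehhghbhdhhheffacd
  24 |  11 | gfbfgdgehhghbhdhhheffacd
  25 |   3 | ggcdhfbcgfbfgdgehhghbhdhhheffacd
  26 |  21 | ghbhdhhheffacd
  27 |  22 | hbhdhhheffacd
  28 |  24 | hdhhheffacd
  29 |  28 | heffacd
  30 |   7 | hfbcgfbfgdgehhghbhdhhheffacd
  31 |  20 | hghbhdhhheffacd
  32 |  27 | hheffacd
  33 |  19 | hhghbhdhhheffacd
  34 |  26 | hhheffacd

[0, 32, 1, 9, 13, 23, 33, 5, 10, 2, 34, 16, 6, 25, 29, 18, 31, 8, 12, 30, 14, 4, 15, 17, 11, 3, 21, 22, 24, 28, 7, 20, 27, 19, 26]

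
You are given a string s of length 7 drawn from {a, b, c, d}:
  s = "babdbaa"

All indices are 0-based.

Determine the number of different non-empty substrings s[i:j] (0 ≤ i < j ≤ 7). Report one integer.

rank→(start, suffix):
  0 → (6, 'a')
  1 → (5, 'aa')
  2 → (1, 'abdbaa')
  3 → (4, 'baa')
  4 → (0, 'babdbaa')
  5 → (2, 'bdbaa')
  6 → (3, 'dbaa')

SA = [6, 5, 1, 4, 0, 2, 3]
i: (SA[i-1],SA[i]) lcp shared
  1: (6,5) 1 'a'
  2: (5,1) 1 'a'
  3: (1,4) 0 ''
  4: (4,0) 2 'ba'
  5: (0,2) 1 'b'
  6: (2,3) 0 ''

n(n+1)/2 = 7·8/2 = 28
Σ LCP = 0 + 1 + 1 + 0 + 2 + 1 + 0 = 5
distinct = 28 − 5 = 23

23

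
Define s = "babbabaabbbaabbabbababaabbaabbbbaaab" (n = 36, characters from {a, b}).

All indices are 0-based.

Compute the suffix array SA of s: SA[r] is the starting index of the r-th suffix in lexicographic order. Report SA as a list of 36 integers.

[32, 33, 22, 11, 6, 26, 34, 20, 4, 18, 23, 1, 15, 12, 7, 27, 35, 31, 21, 10, 5, 25, 19, 3, 17, 0, 14, 30, 9, 24, 2, 16, 13, 29, 8, 28]

sorted suffixes:
  #0 SA[0]=32  'aaab'
  #1 SA[1]=33  'aab'
  #2 SA[2]=22  'aabbaabbbbaaab'
  #3 SA[3]=11  'aabbabbababaabbaabbbbaaab'
  #4 SA[4]=6  'aabbbaabbabbababaabbaabbbbaaab'
  #5 SA[5]=26  'aabbbbaaab'
  #6 SA[6]=34  'ab'
  #7 SA[7]=20  'abaabbaabbbbaaab'
  #8 SA[8]=4  'abaabbbaabbabbababaabbaabbbbaaab'
  #9 SA[9]=18  'ababaabbaabbbbaaab'
  #10 SA[10]=23  'abbaabbbbaaab'
  #11 SA[11]=1  'abbabaabbbaabbabbababaabbaabbbbaaab'
  #12 SA[12]=15  'abbababaabbaabbbbaaab'
  #13 SA[13]=12  'abbabbababaabbaabbbbaaab'
  #14 SA[14]=7  'abbbaabbabbababaabbaabbbbaaab'
  #15 SA[15]=27  'abbbbaaab'
  #16 SA[16]=35  'b'
  #17 SA[17]=31  'baaab'
  #18 SA[18]=21  'baabbaabbbbaaab'
  #19 SA[19]=10  'baabbabbababaabbaabbbbaaab'
  #20 SA[20]=5  'baabbbaabbabbababaabbaabbbbaaab'
  #21 SA[21]=25  'baabbbbaaab'
  #22 SA[22]=19  'babaabbaabbbbaaab'
  #23 SA[23]=3  'babaabbbaabbabbababaabbaabbbbaaab'
  #24 SA[24]=17  'bababaabbaabbbbaaab'
  #25 SA[25]=0  'babbabaabbbaabbabbababaabbaabbbbaaab'
  #26 SA[26]=14  'babbababaabbaabbbbaaab'
  #27 SA[27]=30  'bbaaab'
  #28 SA[28]=9  'bbaabbabbababaabbaabbbbaaab'
  #29 SA[29]=24  'bbaabbbbaaab'
  #30 SA[30]=2  'bbabaabbbaabbabbababaabbaabbbbaaab'
  #31 SA[31]=16  'bbababaabbaabbbbaaab'
  #32 SA[32]=13  'bbabbababaabbaabbbbaaab'
  #33 SA[33]=29  'bbbaaab'
  #34 SA[34]=8  'bbbaabbabbababaabbaabbbbaaab'
  #35 SA[35]=28  'bbbbaaab'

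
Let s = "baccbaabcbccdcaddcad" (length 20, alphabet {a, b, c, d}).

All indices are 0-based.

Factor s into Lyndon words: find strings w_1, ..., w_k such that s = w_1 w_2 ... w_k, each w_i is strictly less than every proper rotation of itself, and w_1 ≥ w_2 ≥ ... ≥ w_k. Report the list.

["b", "accb", "aabcbccdcaddcad"]

emit factor 1: 'b' (i=0, period=1)
emit factor 2: 'accb' (i=1, period=4)
emit factor 3: 'aabcbccdcaddcad' (i=5, period=15)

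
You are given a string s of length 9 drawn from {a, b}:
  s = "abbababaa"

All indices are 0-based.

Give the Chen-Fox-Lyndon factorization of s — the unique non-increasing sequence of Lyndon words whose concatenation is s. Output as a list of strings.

emit factor 1: 'abb' (i=0, period=3)
emit factor 2: 'ab' (i=3, period=2)
emit factor 3: 'ab' (i=5, period=2)
emit factor 4: 'a' (i=7, period=1)
emit factor 5: 'a' (i=8, period=1)

["abb", "ab", "ab", "a", "a"]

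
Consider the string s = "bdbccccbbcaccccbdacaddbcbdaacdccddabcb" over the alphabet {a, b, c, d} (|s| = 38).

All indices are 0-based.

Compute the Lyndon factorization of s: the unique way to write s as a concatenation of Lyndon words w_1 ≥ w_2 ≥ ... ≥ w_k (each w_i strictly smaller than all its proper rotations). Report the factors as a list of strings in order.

emit factor 1: 'bd' (i=0, period=2)
emit factor 2: 'bcccc' (i=2, period=5)
emit factor 3: 'bbc' (i=7, period=3)
emit factor 4: 'accccbd' (i=10, period=7)
emit factor 5: 'acaddbcbd' (i=17, period=9)
emit factor 6: 'aacdccddabcb' (i=26, period=12)

["bd", "bcccc", "bbc", "accccbd", "acaddbcbd", "aacdccddabcb"]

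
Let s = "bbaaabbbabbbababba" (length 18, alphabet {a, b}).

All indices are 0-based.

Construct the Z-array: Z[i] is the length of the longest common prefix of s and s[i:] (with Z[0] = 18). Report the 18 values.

Z[0]=18
i=1: outside box; Z[1]=1 extend→box=[1,2)
i=2: outside box; Z[2]=0
i=3: outside box; Z[3]=0
i=4: outside box; Z[4]=0
i=5: outside box; Z[5]=2 extend→box=[5,7)
i=6: min(r-i=1, Z[1]=1)=1; Z[6]=3 extend→box=[6,9)
i=7: min(r-i=2, Z[1]=1)=1; Z[7]=1
i=8: min(r-i=1, Z[2]=0)=0; Z[8]=0
i=9: outside box; Z[9]=2 extend→box=[9,11)
i=10: min(r-i=1, Z[1]=1)=1; Z[10]=3 extend→box=[10,13)
i=11: min(r-i=2, Z[1]=1)=1; Z[11]=1
i=12: min(r-i=1, Z[2]=0)=0; Z[12]=0
i=13: outside box; Z[13]=1 extend→box=[13,14)
i=14: outside box; Z[14]=0
i=15: outside box; Z[15]=3 extend→box=[15,18)
i=16: min(r-i=2, Z[1]=1)=1; Z[16]=1
i=17: min(r-i=1, Z[2]=0)=0; Z[17]=0

[18, 1, 0, 0, 0, 2, 3, 1, 0, 2, 3, 1, 0, 1, 0, 3, 1, 0]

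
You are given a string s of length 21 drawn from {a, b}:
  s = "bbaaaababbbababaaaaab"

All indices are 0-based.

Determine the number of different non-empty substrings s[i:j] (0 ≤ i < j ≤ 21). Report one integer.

177

sorted suffixes:
  #0 SA[0]=15  'aaaaab'
  #1 SA[1]=16  'aaaab'
  #2 SA[2]=2  'aaaababbbababaaaaab'
  #3 SA[3]=17  'aaab'
  #4 SA[4]=3  'aaababbbababaaaaab'
  #5 SA[5]=18  'aab'
  #6 SA[6]=4  'aababbbababaaaaab'
  #7 SA[7]=19  'ab'
  #8 SA[8]=13  'abaaaaab'
  #9 SA[9]=11  'ababaaaaab'
  #10 SA[10]=5  'ababbbababaaaaab'
  #11 SA[11]=7  'abbbababaaaaab'
  #12 SA[12]=20  'b'
  #13 SA[13]=14  'baaaaab'
  #14 SA[14]=1  'baaaababbbababaaaaab'
  #15 SA[15]=12  'babaaaaab'
  #16 SA[16]=10  'bababaaaaab'
  #17 SA[17]=6  'babbbababaaaaab'
  #18 SA[18]=0  'bbaaaababbbababaaaaab'
  #19 SA[19]=9  'bbababaaaaab'
  #20 SA[20]=8  'bbbababaaaaab'

SA = [15, 16, 2, 17, 3, 18, 4, 19, 13, 11, 5, 7, 20, 14, 1, 12, 10, 6, 0, 9, 8]
[i] adj suffixes → lcp
  [1] 15/16 → 4 ('aaaa')
  [2] 16/2 → 5 ('aaaab')
  [3] 2/17 → 3 ('aaa')
  [4] 17/3 → 4 ('aaab')
  [5] 3/18 → 2 ('aa')
  [6] 18/4 → 3 ('aab')
  [7] 4/19 → 1 ('a')
  [8] 19/13 → 2 ('ab')
  [9] 13/11 → 3 ('aba')
  [10] 11/5 → 4 ('abab')
  [11] 5/7 → 2 ('ab')
  [12] 7/20 → 0 ('')
  [13] 20/14 → 1 ('b')
  [14] 14/1 → 5 ('baaaa')
  [15] 1/12 → 2 ('ba')
  [16] 12/10 → 4 ('baba')
  [17] 10/6 → 3 ('bab')
  [18] 6/0 → 1 ('b')
  [19] 0/9 → 3 ('bba')
  [20] 9/8 → 2 ('bb')

n(n+1)/2 = 21·22/2 = 231
Σ LCP = 0 + 4 + 5 + 3 + 4 + 2 + 3 + 1 + 2 + 3 + 4 + 2 + 0 + 1 + 5 + 2 + 4 + 3 + 1 + 3 + 2 = 54
distinct = 231 − 54 = 177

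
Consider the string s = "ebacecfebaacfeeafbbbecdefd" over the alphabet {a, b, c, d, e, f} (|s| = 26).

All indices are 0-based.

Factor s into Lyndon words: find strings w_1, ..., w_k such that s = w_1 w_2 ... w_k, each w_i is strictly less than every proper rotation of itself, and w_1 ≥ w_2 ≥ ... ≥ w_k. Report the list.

["e", "b", "acecfeb", "aacfeeafbbbecdefd"]

emit factor 1: 'e' (i=0, period=1)
emit factor 2: 'b' (i=1, period=1)
emit factor 3: 'acecfeb' (i=2, period=7)
emit factor 4: 'aacfeeafbbbecdefd' (i=9, period=17)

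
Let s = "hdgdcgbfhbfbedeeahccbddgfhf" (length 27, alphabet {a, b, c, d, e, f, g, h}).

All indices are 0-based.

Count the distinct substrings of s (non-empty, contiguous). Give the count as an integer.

rank→(start, suffix):
  0 → (16, 'ahccbddgfhf')
  1 → (20, 'bddgfhf')
  2 → (11, 'bedeeahccbddgfhf')
  3 → (9, 'bfbedeeahccbddgfhf')
  4 → (6, 'bfhbfbedeeahccbddgfhf')
  5 → (19, 'cbddgfhf')
  6 → (18, 'ccbddgfhf')
  7 → (4, 'cgbfhbfbedeeahccbddgfhf')
  8 → (3, 'dcgbfhbfbedeeahccbddgfhf')
  9 → (21, 'ddgfhf')
  10 → (13, 'deeahccbddgfhf')
  11 → (1, 'dgdcgbfhbfbedeeahccbddgfhf')
  12 → (22, 'dgfhf')
  13 → (15, 'eahccbddgfhf')
  14 → (12, 'edeeahccbddgfhf')
  15 → (14, 'eeahccbddgfhf')
  16 → (26, 'f')
  17 → (10, 'fbedeeahccbddgfhf')
  18 → (7, 'fhbfbedeeahccbddgfhf')
  19 → (24, 'fhf')
  20 → (5, 'gbfhbfbedeeahccbddgfhf')
  21 → (2, 'gdcgbfhbfbedeeahccbddgfhf')
  22 → (23, 'gfhf')
  23 → (8, 'hbfbedeeahccbddgfhf')
  24 → (17, 'hccbddgfhf')
  25 → (0, 'hdgdcgbfhbfbedeeahccbddgfhf')
  26 → (25, 'hf')

SA = [16, 20, 11, 9, 6, 19, 18, 4, 3, 21, 13, 1, 22, 15, 12, 14, 26, 10, 7, 24, 5, 2, 23, 8, 17, 0, 25]
rank  pair      lcp
   1  s[16:],s[20:]  0  ''
   2  s[20:],s[11:]  1  'b'
   3  s[11:],s[9:]  1  'b'
   4  s[9:],s[6:]  2  'bf'
   5  s[6:],s[19:]  0  ''
   6  s[19:],s[18:]  1  'c'
   7  s[18:],s[4:]  1  'c'
   8  s[4:],s[3:]  0  ''
   9  s[3:],s[21:]  1  'd'
  10  s[21:],s[13:]  1  'd'
  11  s[13:],s[1:]  1  'd'
  12  s[1:],s[22:]  2  'dg'
  13  s[22:],s[15:]  0  ''
  14  s[15:],s[12:]  1  'e'
  15  s[12:],s[14:]  1  'e'
  16  s[14:],s[26:]  0  ''
  17  s[26:],s[10:]  1  'f'
  18  s[10:],s[7:]  1  'f'
  19  s[7:],s[24:]  2  'fh'
  20  s[24:],s[5:]  0  ''
  21  s[5:],s[2:]  1  'g'
  22  s[2:],s[23:]  1  'g'
  23  s[23:],s[8:]  0  ''
  24  s[8:],s[17:]  1  'h'
  25  s[17:],s[0:]  1  'h'
  26  s[0:],s[25:]  1  'h'

n(n+1)/2 = 27·28/2 = 378
Σ LCP = 0 + 0 + 1 + 1 + 2 + 0 + 1 + 1 + 0 + 1 + 1 + 1 + 2 + 0 + 1 + 1 + 0 + 1 + 1 + 2 + 0 + 1 + 1 + 0 + 1 + 1 + 1 = 22
distinct = 378 − 22 = 356

356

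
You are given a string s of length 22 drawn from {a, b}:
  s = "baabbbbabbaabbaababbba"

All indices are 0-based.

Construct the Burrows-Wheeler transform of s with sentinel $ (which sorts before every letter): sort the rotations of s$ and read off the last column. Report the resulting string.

rank  rotation                 last
    0  $baabbbbabbaabbaababbba  a
    1  a$baabbbbabbaabbaababbb  b
    2  aababbba$baabbbbabbaabb  b
    3  aabbaababbba$baabbbbabb  b
    4  aabbbbabbaabbaababbba$b  b
    5  ababbba$baabbbbabbaabba  a
    6  abbaababbba$baabbbbabba  a
    7  abbaabbaababbba$baabbbb  b
    8  abbba$baabbbbabbaabbaab  b
    9  abbbbabbaabbaababbba$ba  a
   10  ba$baabbbbabbaabbaababb  b
   11  baababbba$baabbbbabbaab  b
   12  baabbaababbba$baabbbbab  b
   13  baabbbbabbaabbaababbba$  $
   14  babbaabbaababbba$baabbb  b
   15  babbba$baabbbbabbaabbaa  a
   16  bba$baabbbbabbaabbaabab  b
   17  bbaababbba$baabbbbabbaa  a
   18  bbaabbaababbba$baabbbba  a
   19  bbabbaabbaababbba$baabb  b
   20  bbba$baabbbbabbaabbaaba  a
   21  bbbabbaabbaababbba$baab  b
   22  bbbbabbaabbaababbba$baa  a

abbbbaabbabbb$babaababa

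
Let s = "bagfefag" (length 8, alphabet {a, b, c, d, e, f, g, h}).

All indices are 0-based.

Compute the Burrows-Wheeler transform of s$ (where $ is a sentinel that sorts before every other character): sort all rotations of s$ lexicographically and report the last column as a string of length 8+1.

rank  rotation   last
    0  $bagfefag  g
    1  ag$bagfef  f
    2  agfefag$b  b
    3  bagfefag$  $
    4  efag$bagf  f
    5  fag$bagfe  e
    6  fefag$bag  g
    7  g$bagfefa  a
    8  gfefag$ba  a

gfb$fegaa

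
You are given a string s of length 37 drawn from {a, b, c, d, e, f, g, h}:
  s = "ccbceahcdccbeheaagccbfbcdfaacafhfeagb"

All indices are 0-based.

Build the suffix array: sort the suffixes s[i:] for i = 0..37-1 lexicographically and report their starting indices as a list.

[26, 15, 27, 29, 34, 16, 5, 36, 22, 2, 11, 20, 28, 1, 10, 19, 0, 9, 18, 7, 23, 3, 8, 24, 14, 33, 4, 12, 25, 21, 32, 30, 35, 17, 6, 13, 31]

sorted suffixes:
  #0 SA[0]=26  'aacafhfeagb'
  #1 SA[1]=15  'aagccbfbcdfaacafhfeagb'
  #2 SA[2]=27  'acafhfeagb'
  #3 SA[3]=29  'afhfeagb'
  #4 SA[4]=34  'agb'
  #5 SA[5]=16  'agccbfbcdfaacafhfeagb'
  #6 SA[6]=5  'ahcdccbeheaagccbfbcdfaacafhfeagb'
  #7 SA[7]=36  'b'
  #8 SA[8]=22  'bcdfaacafhfeagb'
  #9 SA[9]=2  'bceahcdccbeheaagccbfbcdfaacafhfeagb'
  #10 SA[10]=11  'beheaagccbfbcdfaacafhfeagb'
  #11 SA[11]=20  'bfbcdfaacafhfeagb'
  #12 SA[12]=28  'cafhfeagb'
  #13 SA[13]=1  'cbceahcdccbeheaagccbfbcdfaacafhfeagb'
  #14 SA[14]=10  'cbeheaagccbfbcdfaacafhfeagb'
  #15 SA[15]=19  'cbfbcdfaacafhfeagb'
  #16 SA[16]=0  'ccbceahcdccbeheaagccbfbcdfaacafhfeagb'
  #17 SA[17]=9  'ccbeheaagccbfbcdfaacafhfeagb'
  #18 SA[18]=18  'ccbfbcdfaacafhfeagb'
  #19 SA[19]=7  'cdccbeheaagccbfbcdfaacafhfeagb'
  #20 SA[20]=23  'cdfaacafhfeagb'
  #21 SA[21]=3  'ceahcdccbeheaagccbfbcdfaacafhfeagb'
  #22 SA[22]=8  'dccbeheaagccbfbcdfaacafhfeagb'
  #23 SA[23]=24  'dfaacafhfeagb'
  #24 SA[24]=14  'eaagccbfbcdfaacafhfeagb'
  #25 SA[25]=33  'eagb'
  #26 SA[26]=4  'eahcdccbeheaagccbfbcdfaacafhfeagb'
  #27 SA[27]=12  'eheaagccbfbcdfaacafhfeagb'
  #28 SA[28]=25  'faacafhfeagb'
  #29 SA[29]=21  'fbcdfaacafhfeagb'
  #30 SA[30]=32  'feagb'
  #31 SA[31]=30  'fhfeagb'
  #32 SA[32]=35  'gb'
  #33 SA[33]=17  'gccbfbcdfaacafhfeagb'
  #34 SA[34]=6  'hcdccbeheaagccbfbcdfaacafhfeagb'
  #35 SA[35]=13  'heaagccbfbcdfaacafhfeagb'
  #36 SA[36]=31  'hfeagb'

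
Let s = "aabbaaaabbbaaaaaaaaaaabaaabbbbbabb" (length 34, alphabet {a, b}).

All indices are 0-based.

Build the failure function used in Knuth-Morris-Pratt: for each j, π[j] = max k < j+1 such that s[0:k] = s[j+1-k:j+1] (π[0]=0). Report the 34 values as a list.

π[0] = 0
j=1 s[j]='a': π[1]=1 (border 'a')
j=2 s[j]='b': k: 1→0; π[2]=0 (border '')
j=3 s[j]='b': π[3]=0 (border '')
j=4 s[j]='a': π[4]=1 (border 'a')
j=5 s[j]='a': π[5]=2 (border 'aa')
j=6 s[j]='a': k: 2→1; π[6]=2 (border 'aa')
j=7 s[j]='a': k: 2→1; π[7]=2 (border 'aa')
j=8 s[j]='b': π[8]=3 (border 'aab')
j=9 s[j]='b': π[9]=4 (border 'aabb')
j=10 s[j]='b': k: 4→0; π[10]=0 (border '')
j=11 s[j]='a': π[11]=1 (border 'a')
j=12 s[j]='a': π[12]=2 (border 'aa')
j=13 s[j]='a': k: 2→1; π[13]=2 (border 'aa')
j=14 s[j]='a': k: 2→1; π[14]=2 (border 'aa')
j=15 s[j]='a': k: 2→1; π[15]=2 (border 'aa')
j=16 s[j]='a': k: 2→1; π[16]=2 (border 'aa')
j=17 s[j]='a': k: 2→1; π[17]=2 (border 'aa')
j=18 s[j]='a': k: 2→1; π[18]=2 (border 'aa')
j=19 s[j]='a': k: 2→1; π[19]=2 (border 'aa')
j=20 s[j]='a': k: 2→1; π[20]=2 (border 'aa')
j=21 s[j]='a': k: 2→1; π[21]=2 (border 'aa')
j=22 s[j]='b': π[22]=3 (border 'aab')
j=23 s[j]='a': k: 3→0; π[23]=1 (border 'a')
j=24 s[j]='a': π[24]=2 (border 'aa')
j=25 s[j]='a': k: 2→1; π[25]=2 (border 'aa')
j=26 s[j]='b': π[26]=3 (border 'aab')
j=27 s[j]='b': π[27]=4 (border 'aabb')
j=28 s[j]='b': k: 4→0; π[28]=0 (border '')
j=29 s[j]='b': π[29]=0 (border '')
j=30 s[j]='b': π[30]=0 (border '')
j=31 s[j]='a': π[31]=1 (border 'a')
j=32 s[j]='b': k: 1→0; π[32]=0 (border '')
j=33 s[j]='b': π[33]=0 (border '')

[0, 1, 0, 0, 1, 2, 2, 2, 3, 4, 0, 1, 2, 2, 2, 2, 2, 2, 2, 2, 2, 2, 3, 1, 2, 2, 3, 4, 0, 0, 0, 1, 0, 0]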